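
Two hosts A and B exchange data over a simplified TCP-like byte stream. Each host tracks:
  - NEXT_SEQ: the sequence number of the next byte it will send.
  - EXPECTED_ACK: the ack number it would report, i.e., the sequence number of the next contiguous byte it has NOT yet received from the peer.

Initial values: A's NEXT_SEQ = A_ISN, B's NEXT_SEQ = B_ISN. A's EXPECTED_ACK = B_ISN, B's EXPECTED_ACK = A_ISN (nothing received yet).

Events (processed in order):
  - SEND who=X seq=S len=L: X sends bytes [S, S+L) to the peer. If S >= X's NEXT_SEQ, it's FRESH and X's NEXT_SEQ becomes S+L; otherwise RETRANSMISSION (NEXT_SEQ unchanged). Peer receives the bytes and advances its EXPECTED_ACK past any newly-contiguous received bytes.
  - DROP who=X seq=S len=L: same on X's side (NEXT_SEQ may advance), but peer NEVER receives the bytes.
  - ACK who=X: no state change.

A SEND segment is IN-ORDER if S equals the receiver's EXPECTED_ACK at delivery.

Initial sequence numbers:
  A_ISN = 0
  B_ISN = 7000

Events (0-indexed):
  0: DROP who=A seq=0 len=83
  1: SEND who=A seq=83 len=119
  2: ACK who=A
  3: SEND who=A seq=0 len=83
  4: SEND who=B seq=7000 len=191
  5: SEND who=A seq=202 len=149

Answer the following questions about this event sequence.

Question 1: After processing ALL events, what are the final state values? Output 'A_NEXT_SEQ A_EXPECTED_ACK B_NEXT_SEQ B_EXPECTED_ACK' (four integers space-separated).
After event 0: A_seq=83 A_ack=7000 B_seq=7000 B_ack=0
After event 1: A_seq=202 A_ack=7000 B_seq=7000 B_ack=0
After event 2: A_seq=202 A_ack=7000 B_seq=7000 B_ack=0
After event 3: A_seq=202 A_ack=7000 B_seq=7000 B_ack=202
After event 4: A_seq=202 A_ack=7191 B_seq=7191 B_ack=202
After event 5: A_seq=351 A_ack=7191 B_seq=7191 B_ack=351

Answer: 351 7191 7191 351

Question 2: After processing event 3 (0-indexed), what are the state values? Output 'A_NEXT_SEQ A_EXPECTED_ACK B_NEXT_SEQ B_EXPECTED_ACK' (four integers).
After event 0: A_seq=83 A_ack=7000 B_seq=7000 B_ack=0
After event 1: A_seq=202 A_ack=7000 B_seq=7000 B_ack=0
After event 2: A_seq=202 A_ack=7000 B_seq=7000 B_ack=0
After event 3: A_seq=202 A_ack=7000 B_seq=7000 B_ack=202

202 7000 7000 202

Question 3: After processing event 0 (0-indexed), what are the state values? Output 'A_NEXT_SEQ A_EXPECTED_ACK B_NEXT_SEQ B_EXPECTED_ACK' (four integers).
After event 0: A_seq=83 A_ack=7000 B_seq=7000 B_ack=0

83 7000 7000 0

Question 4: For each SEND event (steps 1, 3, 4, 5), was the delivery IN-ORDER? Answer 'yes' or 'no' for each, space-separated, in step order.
Answer: no yes yes yes

Derivation:
Step 1: SEND seq=83 -> out-of-order
Step 3: SEND seq=0 -> in-order
Step 4: SEND seq=7000 -> in-order
Step 5: SEND seq=202 -> in-order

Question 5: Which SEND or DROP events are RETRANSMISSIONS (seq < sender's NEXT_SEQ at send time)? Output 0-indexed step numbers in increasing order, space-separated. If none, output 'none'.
Answer: 3

Derivation:
Step 0: DROP seq=0 -> fresh
Step 1: SEND seq=83 -> fresh
Step 3: SEND seq=0 -> retransmit
Step 4: SEND seq=7000 -> fresh
Step 5: SEND seq=202 -> fresh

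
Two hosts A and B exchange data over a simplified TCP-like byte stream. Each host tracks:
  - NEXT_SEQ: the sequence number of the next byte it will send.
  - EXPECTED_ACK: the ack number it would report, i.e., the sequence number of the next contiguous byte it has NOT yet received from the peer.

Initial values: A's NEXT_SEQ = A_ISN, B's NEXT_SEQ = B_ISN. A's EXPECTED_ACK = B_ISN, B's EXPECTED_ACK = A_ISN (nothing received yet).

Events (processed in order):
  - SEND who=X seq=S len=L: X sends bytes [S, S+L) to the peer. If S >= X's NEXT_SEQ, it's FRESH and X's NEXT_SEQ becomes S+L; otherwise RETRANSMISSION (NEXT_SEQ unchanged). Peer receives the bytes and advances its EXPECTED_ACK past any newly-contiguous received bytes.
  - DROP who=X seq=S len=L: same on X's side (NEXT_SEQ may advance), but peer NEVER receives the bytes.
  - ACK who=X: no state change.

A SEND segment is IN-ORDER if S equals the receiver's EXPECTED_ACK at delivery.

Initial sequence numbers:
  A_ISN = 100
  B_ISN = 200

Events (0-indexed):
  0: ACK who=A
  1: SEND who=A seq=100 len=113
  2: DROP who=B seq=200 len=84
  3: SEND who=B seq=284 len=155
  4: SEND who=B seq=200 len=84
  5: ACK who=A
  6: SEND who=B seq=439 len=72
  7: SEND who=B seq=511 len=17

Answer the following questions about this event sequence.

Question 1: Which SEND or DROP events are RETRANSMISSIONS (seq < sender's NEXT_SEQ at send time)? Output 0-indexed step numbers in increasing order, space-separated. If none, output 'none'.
Answer: 4

Derivation:
Step 1: SEND seq=100 -> fresh
Step 2: DROP seq=200 -> fresh
Step 3: SEND seq=284 -> fresh
Step 4: SEND seq=200 -> retransmit
Step 6: SEND seq=439 -> fresh
Step 7: SEND seq=511 -> fresh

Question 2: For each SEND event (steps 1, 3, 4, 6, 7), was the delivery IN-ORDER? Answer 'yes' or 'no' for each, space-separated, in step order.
Step 1: SEND seq=100 -> in-order
Step 3: SEND seq=284 -> out-of-order
Step 4: SEND seq=200 -> in-order
Step 6: SEND seq=439 -> in-order
Step 7: SEND seq=511 -> in-order

Answer: yes no yes yes yes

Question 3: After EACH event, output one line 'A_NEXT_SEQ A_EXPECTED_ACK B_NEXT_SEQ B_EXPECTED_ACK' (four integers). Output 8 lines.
100 200 200 100
213 200 200 213
213 200 284 213
213 200 439 213
213 439 439 213
213 439 439 213
213 511 511 213
213 528 528 213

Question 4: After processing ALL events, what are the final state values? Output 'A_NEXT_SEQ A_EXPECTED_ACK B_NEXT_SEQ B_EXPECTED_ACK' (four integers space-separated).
After event 0: A_seq=100 A_ack=200 B_seq=200 B_ack=100
After event 1: A_seq=213 A_ack=200 B_seq=200 B_ack=213
After event 2: A_seq=213 A_ack=200 B_seq=284 B_ack=213
After event 3: A_seq=213 A_ack=200 B_seq=439 B_ack=213
After event 4: A_seq=213 A_ack=439 B_seq=439 B_ack=213
After event 5: A_seq=213 A_ack=439 B_seq=439 B_ack=213
After event 6: A_seq=213 A_ack=511 B_seq=511 B_ack=213
After event 7: A_seq=213 A_ack=528 B_seq=528 B_ack=213

Answer: 213 528 528 213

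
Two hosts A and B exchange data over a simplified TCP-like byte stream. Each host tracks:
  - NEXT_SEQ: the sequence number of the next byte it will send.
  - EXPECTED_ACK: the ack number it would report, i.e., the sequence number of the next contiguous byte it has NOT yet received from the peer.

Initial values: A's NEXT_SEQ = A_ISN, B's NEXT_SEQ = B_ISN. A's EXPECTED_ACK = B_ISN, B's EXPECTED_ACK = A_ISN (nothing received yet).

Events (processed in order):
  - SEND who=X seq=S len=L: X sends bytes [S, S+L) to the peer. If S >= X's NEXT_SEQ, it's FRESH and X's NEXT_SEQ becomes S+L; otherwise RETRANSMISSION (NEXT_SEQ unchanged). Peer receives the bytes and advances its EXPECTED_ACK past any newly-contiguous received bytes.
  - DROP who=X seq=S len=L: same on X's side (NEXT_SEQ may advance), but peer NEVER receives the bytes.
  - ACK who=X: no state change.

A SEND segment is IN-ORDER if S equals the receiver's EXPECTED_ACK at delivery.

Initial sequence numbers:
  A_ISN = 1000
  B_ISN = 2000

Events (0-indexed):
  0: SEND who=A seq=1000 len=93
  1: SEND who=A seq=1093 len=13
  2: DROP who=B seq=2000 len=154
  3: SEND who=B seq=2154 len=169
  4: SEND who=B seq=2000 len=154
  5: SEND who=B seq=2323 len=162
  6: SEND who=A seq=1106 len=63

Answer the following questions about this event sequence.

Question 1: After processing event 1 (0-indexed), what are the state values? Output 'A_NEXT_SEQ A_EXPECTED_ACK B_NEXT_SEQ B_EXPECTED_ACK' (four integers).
After event 0: A_seq=1093 A_ack=2000 B_seq=2000 B_ack=1093
After event 1: A_seq=1106 A_ack=2000 B_seq=2000 B_ack=1106

1106 2000 2000 1106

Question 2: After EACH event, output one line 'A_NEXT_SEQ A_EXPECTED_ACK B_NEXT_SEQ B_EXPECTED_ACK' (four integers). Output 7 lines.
1093 2000 2000 1093
1106 2000 2000 1106
1106 2000 2154 1106
1106 2000 2323 1106
1106 2323 2323 1106
1106 2485 2485 1106
1169 2485 2485 1169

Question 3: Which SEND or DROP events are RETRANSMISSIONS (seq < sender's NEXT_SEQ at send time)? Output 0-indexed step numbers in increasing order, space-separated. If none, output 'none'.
Step 0: SEND seq=1000 -> fresh
Step 1: SEND seq=1093 -> fresh
Step 2: DROP seq=2000 -> fresh
Step 3: SEND seq=2154 -> fresh
Step 4: SEND seq=2000 -> retransmit
Step 5: SEND seq=2323 -> fresh
Step 6: SEND seq=1106 -> fresh

Answer: 4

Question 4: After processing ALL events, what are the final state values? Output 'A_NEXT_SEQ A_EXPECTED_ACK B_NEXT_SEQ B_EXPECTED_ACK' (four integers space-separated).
Answer: 1169 2485 2485 1169

Derivation:
After event 0: A_seq=1093 A_ack=2000 B_seq=2000 B_ack=1093
After event 1: A_seq=1106 A_ack=2000 B_seq=2000 B_ack=1106
After event 2: A_seq=1106 A_ack=2000 B_seq=2154 B_ack=1106
After event 3: A_seq=1106 A_ack=2000 B_seq=2323 B_ack=1106
After event 4: A_seq=1106 A_ack=2323 B_seq=2323 B_ack=1106
After event 5: A_seq=1106 A_ack=2485 B_seq=2485 B_ack=1106
After event 6: A_seq=1169 A_ack=2485 B_seq=2485 B_ack=1169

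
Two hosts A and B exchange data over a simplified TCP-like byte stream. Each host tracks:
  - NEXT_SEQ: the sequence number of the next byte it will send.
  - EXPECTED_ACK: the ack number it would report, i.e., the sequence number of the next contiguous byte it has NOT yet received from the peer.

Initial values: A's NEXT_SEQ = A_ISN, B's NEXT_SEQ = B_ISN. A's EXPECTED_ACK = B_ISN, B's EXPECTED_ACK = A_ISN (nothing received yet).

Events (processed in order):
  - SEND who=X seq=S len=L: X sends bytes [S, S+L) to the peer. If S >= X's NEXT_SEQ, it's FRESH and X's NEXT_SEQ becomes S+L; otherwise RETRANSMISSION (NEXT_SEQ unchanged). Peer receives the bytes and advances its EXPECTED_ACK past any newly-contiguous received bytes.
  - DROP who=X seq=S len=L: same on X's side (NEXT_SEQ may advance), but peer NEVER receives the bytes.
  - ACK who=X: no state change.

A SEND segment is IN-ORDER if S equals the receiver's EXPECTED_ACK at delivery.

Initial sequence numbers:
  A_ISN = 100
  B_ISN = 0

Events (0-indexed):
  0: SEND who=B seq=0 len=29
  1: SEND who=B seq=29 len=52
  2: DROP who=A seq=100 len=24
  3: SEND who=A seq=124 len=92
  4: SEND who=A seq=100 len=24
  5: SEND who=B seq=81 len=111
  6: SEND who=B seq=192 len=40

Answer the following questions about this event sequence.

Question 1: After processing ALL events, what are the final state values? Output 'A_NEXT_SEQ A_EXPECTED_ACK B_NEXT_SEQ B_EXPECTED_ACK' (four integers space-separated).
After event 0: A_seq=100 A_ack=29 B_seq=29 B_ack=100
After event 1: A_seq=100 A_ack=81 B_seq=81 B_ack=100
After event 2: A_seq=124 A_ack=81 B_seq=81 B_ack=100
After event 3: A_seq=216 A_ack=81 B_seq=81 B_ack=100
After event 4: A_seq=216 A_ack=81 B_seq=81 B_ack=216
After event 5: A_seq=216 A_ack=192 B_seq=192 B_ack=216
After event 6: A_seq=216 A_ack=232 B_seq=232 B_ack=216

Answer: 216 232 232 216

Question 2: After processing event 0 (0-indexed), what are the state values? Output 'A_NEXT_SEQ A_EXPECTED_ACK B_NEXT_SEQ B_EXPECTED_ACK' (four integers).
After event 0: A_seq=100 A_ack=29 B_seq=29 B_ack=100

100 29 29 100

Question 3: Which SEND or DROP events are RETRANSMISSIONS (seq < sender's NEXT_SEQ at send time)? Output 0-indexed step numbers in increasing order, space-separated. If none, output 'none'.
Answer: 4

Derivation:
Step 0: SEND seq=0 -> fresh
Step 1: SEND seq=29 -> fresh
Step 2: DROP seq=100 -> fresh
Step 3: SEND seq=124 -> fresh
Step 4: SEND seq=100 -> retransmit
Step 5: SEND seq=81 -> fresh
Step 6: SEND seq=192 -> fresh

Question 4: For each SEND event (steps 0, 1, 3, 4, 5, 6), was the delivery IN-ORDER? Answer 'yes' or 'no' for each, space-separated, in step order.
Step 0: SEND seq=0 -> in-order
Step 1: SEND seq=29 -> in-order
Step 3: SEND seq=124 -> out-of-order
Step 4: SEND seq=100 -> in-order
Step 5: SEND seq=81 -> in-order
Step 6: SEND seq=192 -> in-order

Answer: yes yes no yes yes yes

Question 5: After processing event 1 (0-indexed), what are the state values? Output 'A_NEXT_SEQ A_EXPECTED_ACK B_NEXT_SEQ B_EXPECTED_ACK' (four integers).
After event 0: A_seq=100 A_ack=29 B_seq=29 B_ack=100
After event 1: A_seq=100 A_ack=81 B_seq=81 B_ack=100

100 81 81 100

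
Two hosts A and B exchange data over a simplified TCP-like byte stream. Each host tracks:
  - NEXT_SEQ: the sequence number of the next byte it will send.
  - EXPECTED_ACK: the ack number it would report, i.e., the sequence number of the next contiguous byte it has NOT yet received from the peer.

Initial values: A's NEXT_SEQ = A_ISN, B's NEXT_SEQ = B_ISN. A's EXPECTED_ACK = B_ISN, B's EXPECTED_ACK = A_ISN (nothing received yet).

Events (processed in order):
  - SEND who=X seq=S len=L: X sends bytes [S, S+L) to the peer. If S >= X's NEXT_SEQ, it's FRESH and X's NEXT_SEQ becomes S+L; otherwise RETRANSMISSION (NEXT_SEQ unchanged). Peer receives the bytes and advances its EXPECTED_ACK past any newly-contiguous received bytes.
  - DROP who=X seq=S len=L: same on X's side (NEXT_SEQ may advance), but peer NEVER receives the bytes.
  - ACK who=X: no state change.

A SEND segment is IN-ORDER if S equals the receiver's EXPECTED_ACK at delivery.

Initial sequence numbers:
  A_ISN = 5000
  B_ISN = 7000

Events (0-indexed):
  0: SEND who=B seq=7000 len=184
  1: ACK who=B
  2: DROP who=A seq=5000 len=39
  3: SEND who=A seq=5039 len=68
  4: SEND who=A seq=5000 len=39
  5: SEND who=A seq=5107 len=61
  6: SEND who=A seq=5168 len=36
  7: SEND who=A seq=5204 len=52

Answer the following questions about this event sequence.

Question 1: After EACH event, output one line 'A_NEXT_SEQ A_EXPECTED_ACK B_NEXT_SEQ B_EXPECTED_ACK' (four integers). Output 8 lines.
5000 7184 7184 5000
5000 7184 7184 5000
5039 7184 7184 5000
5107 7184 7184 5000
5107 7184 7184 5107
5168 7184 7184 5168
5204 7184 7184 5204
5256 7184 7184 5256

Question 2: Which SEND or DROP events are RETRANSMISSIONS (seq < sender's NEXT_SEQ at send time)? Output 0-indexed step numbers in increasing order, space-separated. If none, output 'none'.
Answer: 4

Derivation:
Step 0: SEND seq=7000 -> fresh
Step 2: DROP seq=5000 -> fresh
Step 3: SEND seq=5039 -> fresh
Step 4: SEND seq=5000 -> retransmit
Step 5: SEND seq=5107 -> fresh
Step 6: SEND seq=5168 -> fresh
Step 7: SEND seq=5204 -> fresh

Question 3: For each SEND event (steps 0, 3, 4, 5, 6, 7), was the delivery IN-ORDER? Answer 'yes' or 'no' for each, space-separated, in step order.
Answer: yes no yes yes yes yes

Derivation:
Step 0: SEND seq=7000 -> in-order
Step 3: SEND seq=5039 -> out-of-order
Step 4: SEND seq=5000 -> in-order
Step 5: SEND seq=5107 -> in-order
Step 6: SEND seq=5168 -> in-order
Step 7: SEND seq=5204 -> in-order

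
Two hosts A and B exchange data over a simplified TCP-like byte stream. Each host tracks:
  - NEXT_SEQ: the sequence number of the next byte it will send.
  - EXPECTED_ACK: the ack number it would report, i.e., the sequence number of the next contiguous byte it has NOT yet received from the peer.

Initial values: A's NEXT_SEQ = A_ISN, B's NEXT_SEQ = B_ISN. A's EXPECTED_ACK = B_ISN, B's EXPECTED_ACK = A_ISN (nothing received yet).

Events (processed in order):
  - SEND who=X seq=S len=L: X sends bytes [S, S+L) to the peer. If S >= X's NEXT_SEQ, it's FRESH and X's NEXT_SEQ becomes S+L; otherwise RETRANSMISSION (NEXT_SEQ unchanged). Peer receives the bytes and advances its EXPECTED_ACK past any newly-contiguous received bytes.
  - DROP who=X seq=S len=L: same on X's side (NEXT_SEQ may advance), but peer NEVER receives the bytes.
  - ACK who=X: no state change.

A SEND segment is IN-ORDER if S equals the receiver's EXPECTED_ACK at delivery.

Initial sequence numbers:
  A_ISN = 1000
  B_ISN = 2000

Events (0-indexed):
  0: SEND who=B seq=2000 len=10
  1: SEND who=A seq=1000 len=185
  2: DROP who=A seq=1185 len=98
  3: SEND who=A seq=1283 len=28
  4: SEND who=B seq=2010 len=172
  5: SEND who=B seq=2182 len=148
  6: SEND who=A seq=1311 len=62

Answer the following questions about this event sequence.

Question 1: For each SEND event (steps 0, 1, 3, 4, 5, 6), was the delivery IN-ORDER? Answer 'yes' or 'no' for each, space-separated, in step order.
Step 0: SEND seq=2000 -> in-order
Step 1: SEND seq=1000 -> in-order
Step 3: SEND seq=1283 -> out-of-order
Step 4: SEND seq=2010 -> in-order
Step 5: SEND seq=2182 -> in-order
Step 6: SEND seq=1311 -> out-of-order

Answer: yes yes no yes yes no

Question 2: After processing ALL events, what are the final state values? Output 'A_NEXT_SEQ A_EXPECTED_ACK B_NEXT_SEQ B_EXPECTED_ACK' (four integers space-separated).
Answer: 1373 2330 2330 1185

Derivation:
After event 0: A_seq=1000 A_ack=2010 B_seq=2010 B_ack=1000
After event 1: A_seq=1185 A_ack=2010 B_seq=2010 B_ack=1185
After event 2: A_seq=1283 A_ack=2010 B_seq=2010 B_ack=1185
After event 3: A_seq=1311 A_ack=2010 B_seq=2010 B_ack=1185
After event 4: A_seq=1311 A_ack=2182 B_seq=2182 B_ack=1185
After event 5: A_seq=1311 A_ack=2330 B_seq=2330 B_ack=1185
After event 6: A_seq=1373 A_ack=2330 B_seq=2330 B_ack=1185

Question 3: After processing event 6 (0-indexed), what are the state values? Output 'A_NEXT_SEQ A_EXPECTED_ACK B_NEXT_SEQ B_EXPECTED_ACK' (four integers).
After event 0: A_seq=1000 A_ack=2010 B_seq=2010 B_ack=1000
After event 1: A_seq=1185 A_ack=2010 B_seq=2010 B_ack=1185
After event 2: A_seq=1283 A_ack=2010 B_seq=2010 B_ack=1185
After event 3: A_seq=1311 A_ack=2010 B_seq=2010 B_ack=1185
After event 4: A_seq=1311 A_ack=2182 B_seq=2182 B_ack=1185
After event 5: A_seq=1311 A_ack=2330 B_seq=2330 B_ack=1185
After event 6: A_seq=1373 A_ack=2330 B_seq=2330 B_ack=1185

1373 2330 2330 1185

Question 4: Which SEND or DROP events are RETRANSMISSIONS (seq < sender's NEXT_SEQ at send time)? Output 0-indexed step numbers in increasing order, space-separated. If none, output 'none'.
Step 0: SEND seq=2000 -> fresh
Step 1: SEND seq=1000 -> fresh
Step 2: DROP seq=1185 -> fresh
Step 3: SEND seq=1283 -> fresh
Step 4: SEND seq=2010 -> fresh
Step 5: SEND seq=2182 -> fresh
Step 6: SEND seq=1311 -> fresh

Answer: none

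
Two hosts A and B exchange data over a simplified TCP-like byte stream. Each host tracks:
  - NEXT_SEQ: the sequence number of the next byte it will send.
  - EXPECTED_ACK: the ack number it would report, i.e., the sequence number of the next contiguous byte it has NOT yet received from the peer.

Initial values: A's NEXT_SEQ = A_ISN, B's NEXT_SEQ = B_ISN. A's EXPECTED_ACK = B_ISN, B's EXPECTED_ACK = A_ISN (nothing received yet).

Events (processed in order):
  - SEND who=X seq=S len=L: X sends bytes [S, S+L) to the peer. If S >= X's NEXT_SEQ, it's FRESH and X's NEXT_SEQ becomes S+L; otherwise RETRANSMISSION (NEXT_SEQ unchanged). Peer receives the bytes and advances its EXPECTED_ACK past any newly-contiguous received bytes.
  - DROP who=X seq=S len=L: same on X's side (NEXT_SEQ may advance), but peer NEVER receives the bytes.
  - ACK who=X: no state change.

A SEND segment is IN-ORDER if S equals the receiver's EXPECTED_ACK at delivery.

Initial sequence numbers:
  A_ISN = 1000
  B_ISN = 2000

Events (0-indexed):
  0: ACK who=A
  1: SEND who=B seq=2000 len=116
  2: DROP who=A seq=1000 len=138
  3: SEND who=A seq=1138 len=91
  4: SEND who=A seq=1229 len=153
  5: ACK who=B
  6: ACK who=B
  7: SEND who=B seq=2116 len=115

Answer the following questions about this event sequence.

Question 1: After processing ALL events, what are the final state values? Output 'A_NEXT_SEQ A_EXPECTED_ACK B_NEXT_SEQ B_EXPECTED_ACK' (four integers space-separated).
Answer: 1382 2231 2231 1000

Derivation:
After event 0: A_seq=1000 A_ack=2000 B_seq=2000 B_ack=1000
After event 1: A_seq=1000 A_ack=2116 B_seq=2116 B_ack=1000
After event 2: A_seq=1138 A_ack=2116 B_seq=2116 B_ack=1000
After event 3: A_seq=1229 A_ack=2116 B_seq=2116 B_ack=1000
After event 4: A_seq=1382 A_ack=2116 B_seq=2116 B_ack=1000
After event 5: A_seq=1382 A_ack=2116 B_seq=2116 B_ack=1000
After event 6: A_seq=1382 A_ack=2116 B_seq=2116 B_ack=1000
After event 7: A_seq=1382 A_ack=2231 B_seq=2231 B_ack=1000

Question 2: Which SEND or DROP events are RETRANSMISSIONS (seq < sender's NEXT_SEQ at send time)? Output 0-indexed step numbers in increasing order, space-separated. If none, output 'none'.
Step 1: SEND seq=2000 -> fresh
Step 2: DROP seq=1000 -> fresh
Step 3: SEND seq=1138 -> fresh
Step 4: SEND seq=1229 -> fresh
Step 7: SEND seq=2116 -> fresh

Answer: none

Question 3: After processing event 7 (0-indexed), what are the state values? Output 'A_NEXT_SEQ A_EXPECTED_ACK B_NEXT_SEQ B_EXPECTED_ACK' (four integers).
After event 0: A_seq=1000 A_ack=2000 B_seq=2000 B_ack=1000
After event 1: A_seq=1000 A_ack=2116 B_seq=2116 B_ack=1000
After event 2: A_seq=1138 A_ack=2116 B_seq=2116 B_ack=1000
After event 3: A_seq=1229 A_ack=2116 B_seq=2116 B_ack=1000
After event 4: A_seq=1382 A_ack=2116 B_seq=2116 B_ack=1000
After event 5: A_seq=1382 A_ack=2116 B_seq=2116 B_ack=1000
After event 6: A_seq=1382 A_ack=2116 B_seq=2116 B_ack=1000
After event 7: A_seq=1382 A_ack=2231 B_seq=2231 B_ack=1000

1382 2231 2231 1000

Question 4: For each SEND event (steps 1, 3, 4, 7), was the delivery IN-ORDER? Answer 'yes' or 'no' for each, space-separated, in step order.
Step 1: SEND seq=2000 -> in-order
Step 3: SEND seq=1138 -> out-of-order
Step 4: SEND seq=1229 -> out-of-order
Step 7: SEND seq=2116 -> in-order

Answer: yes no no yes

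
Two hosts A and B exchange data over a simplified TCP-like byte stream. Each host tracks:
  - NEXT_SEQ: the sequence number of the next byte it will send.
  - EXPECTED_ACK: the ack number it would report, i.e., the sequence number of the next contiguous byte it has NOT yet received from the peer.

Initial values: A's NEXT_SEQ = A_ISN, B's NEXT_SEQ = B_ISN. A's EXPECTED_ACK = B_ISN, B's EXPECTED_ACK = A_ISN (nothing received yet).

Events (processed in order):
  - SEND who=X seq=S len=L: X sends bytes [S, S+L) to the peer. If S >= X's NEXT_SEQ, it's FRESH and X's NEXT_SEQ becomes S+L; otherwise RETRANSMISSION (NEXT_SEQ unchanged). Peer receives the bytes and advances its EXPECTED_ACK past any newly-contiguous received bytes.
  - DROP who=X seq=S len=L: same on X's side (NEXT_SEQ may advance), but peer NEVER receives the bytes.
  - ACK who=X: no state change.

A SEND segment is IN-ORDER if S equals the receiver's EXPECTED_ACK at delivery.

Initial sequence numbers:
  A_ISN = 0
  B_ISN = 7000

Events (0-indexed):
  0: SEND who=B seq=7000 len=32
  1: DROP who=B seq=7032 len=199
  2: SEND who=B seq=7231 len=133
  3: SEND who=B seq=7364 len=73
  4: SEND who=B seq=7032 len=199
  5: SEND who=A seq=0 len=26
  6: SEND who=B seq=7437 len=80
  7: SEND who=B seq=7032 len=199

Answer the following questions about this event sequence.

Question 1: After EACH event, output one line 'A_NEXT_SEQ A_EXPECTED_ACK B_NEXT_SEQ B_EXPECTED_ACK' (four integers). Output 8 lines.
0 7032 7032 0
0 7032 7231 0
0 7032 7364 0
0 7032 7437 0
0 7437 7437 0
26 7437 7437 26
26 7517 7517 26
26 7517 7517 26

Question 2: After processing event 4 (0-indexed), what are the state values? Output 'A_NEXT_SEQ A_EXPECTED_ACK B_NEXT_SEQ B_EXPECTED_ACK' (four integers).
After event 0: A_seq=0 A_ack=7032 B_seq=7032 B_ack=0
After event 1: A_seq=0 A_ack=7032 B_seq=7231 B_ack=0
After event 2: A_seq=0 A_ack=7032 B_seq=7364 B_ack=0
After event 3: A_seq=0 A_ack=7032 B_seq=7437 B_ack=0
After event 4: A_seq=0 A_ack=7437 B_seq=7437 B_ack=0

0 7437 7437 0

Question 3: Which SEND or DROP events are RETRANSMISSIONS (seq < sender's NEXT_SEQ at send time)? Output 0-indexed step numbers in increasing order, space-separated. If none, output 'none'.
Step 0: SEND seq=7000 -> fresh
Step 1: DROP seq=7032 -> fresh
Step 2: SEND seq=7231 -> fresh
Step 3: SEND seq=7364 -> fresh
Step 4: SEND seq=7032 -> retransmit
Step 5: SEND seq=0 -> fresh
Step 6: SEND seq=7437 -> fresh
Step 7: SEND seq=7032 -> retransmit

Answer: 4 7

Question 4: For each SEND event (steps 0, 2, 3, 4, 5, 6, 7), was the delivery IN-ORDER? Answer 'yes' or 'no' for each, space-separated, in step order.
Step 0: SEND seq=7000 -> in-order
Step 2: SEND seq=7231 -> out-of-order
Step 3: SEND seq=7364 -> out-of-order
Step 4: SEND seq=7032 -> in-order
Step 5: SEND seq=0 -> in-order
Step 6: SEND seq=7437 -> in-order
Step 7: SEND seq=7032 -> out-of-order

Answer: yes no no yes yes yes no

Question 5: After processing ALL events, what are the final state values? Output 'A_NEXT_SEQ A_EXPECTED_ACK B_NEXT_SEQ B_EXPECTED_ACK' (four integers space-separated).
Answer: 26 7517 7517 26

Derivation:
After event 0: A_seq=0 A_ack=7032 B_seq=7032 B_ack=0
After event 1: A_seq=0 A_ack=7032 B_seq=7231 B_ack=0
After event 2: A_seq=0 A_ack=7032 B_seq=7364 B_ack=0
After event 3: A_seq=0 A_ack=7032 B_seq=7437 B_ack=0
After event 4: A_seq=0 A_ack=7437 B_seq=7437 B_ack=0
After event 5: A_seq=26 A_ack=7437 B_seq=7437 B_ack=26
After event 6: A_seq=26 A_ack=7517 B_seq=7517 B_ack=26
After event 7: A_seq=26 A_ack=7517 B_seq=7517 B_ack=26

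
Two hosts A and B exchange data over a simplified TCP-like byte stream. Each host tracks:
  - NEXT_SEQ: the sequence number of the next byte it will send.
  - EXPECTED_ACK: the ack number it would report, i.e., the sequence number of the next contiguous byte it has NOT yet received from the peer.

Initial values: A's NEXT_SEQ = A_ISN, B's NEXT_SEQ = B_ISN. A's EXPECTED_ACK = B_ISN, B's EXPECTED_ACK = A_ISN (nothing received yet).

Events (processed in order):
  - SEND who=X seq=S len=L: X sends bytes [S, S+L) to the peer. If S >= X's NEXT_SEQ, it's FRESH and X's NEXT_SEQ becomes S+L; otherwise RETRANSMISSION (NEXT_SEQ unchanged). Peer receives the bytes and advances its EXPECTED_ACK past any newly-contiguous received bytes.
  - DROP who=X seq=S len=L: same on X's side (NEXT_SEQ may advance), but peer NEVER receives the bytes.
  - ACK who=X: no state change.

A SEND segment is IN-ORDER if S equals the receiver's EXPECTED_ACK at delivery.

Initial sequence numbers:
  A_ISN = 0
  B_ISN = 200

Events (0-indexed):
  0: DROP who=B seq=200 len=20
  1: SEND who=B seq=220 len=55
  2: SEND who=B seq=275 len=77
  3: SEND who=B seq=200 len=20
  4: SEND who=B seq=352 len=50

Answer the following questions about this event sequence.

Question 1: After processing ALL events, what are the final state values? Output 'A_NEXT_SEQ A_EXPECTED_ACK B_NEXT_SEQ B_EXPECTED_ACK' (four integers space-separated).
Answer: 0 402 402 0

Derivation:
After event 0: A_seq=0 A_ack=200 B_seq=220 B_ack=0
After event 1: A_seq=0 A_ack=200 B_seq=275 B_ack=0
After event 2: A_seq=0 A_ack=200 B_seq=352 B_ack=0
After event 3: A_seq=0 A_ack=352 B_seq=352 B_ack=0
After event 4: A_seq=0 A_ack=402 B_seq=402 B_ack=0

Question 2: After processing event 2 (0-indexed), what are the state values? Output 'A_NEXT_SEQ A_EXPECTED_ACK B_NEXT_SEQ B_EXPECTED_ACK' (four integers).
After event 0: A_seq=0 A_ack=200 B_seq=220 B_ack=0
After event 1: A_seq=0 A_ack=200 B_seq=275 B_ack=0
After event 2: A_seq=0 A_ack=200 B_seq=352 B_ack=0

0 200 352 0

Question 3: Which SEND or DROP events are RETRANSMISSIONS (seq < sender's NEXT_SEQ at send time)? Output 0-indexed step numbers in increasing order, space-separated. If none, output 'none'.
Answer: 3

Derivation:
Step 0: DROP seq=200 -> fresh
Step 1: SEND seq=220 -> fresh
Step 2: SEND seq=275 -> fresh
Step 3: SEND seq=200 -> retransmit
Step 4: SEND seq=352 -> fresh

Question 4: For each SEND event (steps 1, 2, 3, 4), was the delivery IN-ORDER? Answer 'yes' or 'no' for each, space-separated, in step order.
Step 1: SEND seq=220 -> out-of-order
Step 2: SEND seq=275 -> out-of-order
Step 3: SEND seq=200 -> in-order
Step 4: SEND seq=352 -> in-order

Answer: no no yes yes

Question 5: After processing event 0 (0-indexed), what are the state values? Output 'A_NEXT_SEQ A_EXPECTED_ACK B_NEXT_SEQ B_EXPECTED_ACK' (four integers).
After event 0: A_seq=0 A_ack=200 B_seq=220 B_ack=0

0 200 220 0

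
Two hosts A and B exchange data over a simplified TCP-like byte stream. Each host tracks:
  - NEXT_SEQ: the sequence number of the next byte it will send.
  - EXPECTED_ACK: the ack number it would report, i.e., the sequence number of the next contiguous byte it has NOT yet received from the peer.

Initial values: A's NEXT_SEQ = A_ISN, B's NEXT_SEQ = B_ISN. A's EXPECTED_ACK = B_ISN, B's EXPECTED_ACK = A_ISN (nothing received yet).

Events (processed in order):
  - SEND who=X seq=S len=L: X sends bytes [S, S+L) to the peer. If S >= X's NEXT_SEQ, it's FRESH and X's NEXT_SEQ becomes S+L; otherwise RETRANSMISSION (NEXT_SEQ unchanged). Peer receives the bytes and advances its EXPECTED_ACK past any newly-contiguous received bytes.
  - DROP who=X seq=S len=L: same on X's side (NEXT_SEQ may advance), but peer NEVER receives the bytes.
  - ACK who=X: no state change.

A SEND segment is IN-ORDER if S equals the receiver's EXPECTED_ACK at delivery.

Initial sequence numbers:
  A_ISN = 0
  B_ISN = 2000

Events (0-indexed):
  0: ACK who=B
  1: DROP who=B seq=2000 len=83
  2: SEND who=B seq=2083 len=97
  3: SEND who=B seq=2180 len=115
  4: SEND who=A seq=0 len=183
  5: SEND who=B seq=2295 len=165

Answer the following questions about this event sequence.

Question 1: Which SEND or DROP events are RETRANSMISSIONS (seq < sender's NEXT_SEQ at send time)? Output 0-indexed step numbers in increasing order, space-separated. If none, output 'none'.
Answer: none

Derivation:
Step 1: DROP seq=2000 -> fresh
Step 2: SEND seq=2083 -> fresh
Step 3: SEND seq=2180 -> fresh
Step 4: SEND seq=0 -> fresh
Step 5: SEND seq=2295 -> fresh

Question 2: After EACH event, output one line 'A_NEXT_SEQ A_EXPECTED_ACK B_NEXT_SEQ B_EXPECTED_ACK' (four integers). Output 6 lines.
0 2000 2000 0
0 2000 2083 0
0 2000 2180 0
0 2000 2295 0
183 2000 2295 183
183 2000 2460 183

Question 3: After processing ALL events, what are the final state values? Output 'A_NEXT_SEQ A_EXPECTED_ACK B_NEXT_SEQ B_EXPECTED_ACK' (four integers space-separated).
Answer: 183 2000 2460 183

Derivation:
After event 0: A_seq=0 A_ack=2000 B_seq=2000 B_ack=0
After event 1: A_seq=0 A_ack=2000 B_seq=2083 B_ack=0
After event 2: A_seq=0 A_ack=2000 B_seq=2180 B_ack=0
After event 3: A_seq=0 A_ack=2000 B_seq=2295 B_ack=0
After event 4: A_seq=183 A_ack=2000 B_seq=2295 B_ack=183
After event 5: A_seq=183 A_ack=2000 B_seq=2460 B_ack=183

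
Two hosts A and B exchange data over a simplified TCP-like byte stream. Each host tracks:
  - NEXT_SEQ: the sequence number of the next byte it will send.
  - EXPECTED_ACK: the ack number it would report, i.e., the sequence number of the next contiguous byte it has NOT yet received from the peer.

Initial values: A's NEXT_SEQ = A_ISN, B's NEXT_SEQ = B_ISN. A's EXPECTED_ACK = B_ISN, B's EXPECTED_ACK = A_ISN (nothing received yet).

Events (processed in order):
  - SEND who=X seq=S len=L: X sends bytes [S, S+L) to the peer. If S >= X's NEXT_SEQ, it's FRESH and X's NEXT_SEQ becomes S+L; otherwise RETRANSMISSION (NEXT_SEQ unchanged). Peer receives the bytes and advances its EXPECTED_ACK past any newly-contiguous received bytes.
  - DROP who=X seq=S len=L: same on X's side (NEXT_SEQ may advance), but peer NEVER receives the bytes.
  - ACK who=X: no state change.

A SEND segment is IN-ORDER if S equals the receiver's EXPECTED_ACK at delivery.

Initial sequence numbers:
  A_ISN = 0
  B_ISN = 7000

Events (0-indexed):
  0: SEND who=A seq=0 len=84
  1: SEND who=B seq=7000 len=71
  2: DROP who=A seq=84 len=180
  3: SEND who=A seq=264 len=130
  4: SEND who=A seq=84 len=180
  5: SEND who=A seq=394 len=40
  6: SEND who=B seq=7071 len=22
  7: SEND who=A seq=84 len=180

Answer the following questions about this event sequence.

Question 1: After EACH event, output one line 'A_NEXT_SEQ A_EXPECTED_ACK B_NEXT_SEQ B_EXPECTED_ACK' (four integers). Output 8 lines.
84 7000 7000 84
84 7071 7071 84
264 7071 7071 84
394 7071 7071 84
394 7071 7071 394
434 7071 7071 434
434 7093 7093 434
434 7093 7093 434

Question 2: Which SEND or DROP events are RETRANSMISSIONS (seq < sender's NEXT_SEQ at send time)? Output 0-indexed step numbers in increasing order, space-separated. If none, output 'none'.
Step 0: SEND seq=0 -> fresh
Step 1: SEND seq=7000 -> fresh
Step 2: DROP seq=84 -> fresh
Step 3: SEND seq=264 -> fresh
Step 4: SEND seq=84 -> retransmit
Step 5: SEND seq=394 -> fresh
Step 6: SEND seq=7071 -> fresh
Step 7: SEND seq=84 -> retransmit

Answer: 4 7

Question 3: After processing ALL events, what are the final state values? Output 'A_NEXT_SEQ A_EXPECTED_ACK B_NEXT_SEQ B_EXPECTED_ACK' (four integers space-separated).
Answer: 434 7093 7093 434

Derivation:
After event 0: A_seq=84 A_ack=7000 B_seq=7000 B_ack=84
After event 1: A_seq=84 A_ack=7071 B_seq=7071 B_ack=84
After event 2: A_seq=264 A_ack=7071 B_seq=7071 B_ack=84
After event 3: A_seq=394 A_ack=7071 B_seq=7071 B_ack=84
After event 4: A_seq=394 A_ack=7071 B_seq=7071 B_ack=394
After event 5: A_seq=434 A_ack=7071 B_seq=7071 B_ack=434
After event 6: A_seq=434 A_ack=7093 B_seq=7093 B_ack=434
After event 7: A_seq=434 A_ack=7093 B_seq=7093 B_ack=434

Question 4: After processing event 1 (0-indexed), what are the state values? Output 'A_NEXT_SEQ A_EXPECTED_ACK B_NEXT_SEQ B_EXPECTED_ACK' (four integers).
After event 0: A_seq=84 A_ack=7000 B_seq=7000 B_ack=84
After event 1: A_seq=84 A_ack=7071 B_seq=7071 B_ack=84

84 7071 7071 84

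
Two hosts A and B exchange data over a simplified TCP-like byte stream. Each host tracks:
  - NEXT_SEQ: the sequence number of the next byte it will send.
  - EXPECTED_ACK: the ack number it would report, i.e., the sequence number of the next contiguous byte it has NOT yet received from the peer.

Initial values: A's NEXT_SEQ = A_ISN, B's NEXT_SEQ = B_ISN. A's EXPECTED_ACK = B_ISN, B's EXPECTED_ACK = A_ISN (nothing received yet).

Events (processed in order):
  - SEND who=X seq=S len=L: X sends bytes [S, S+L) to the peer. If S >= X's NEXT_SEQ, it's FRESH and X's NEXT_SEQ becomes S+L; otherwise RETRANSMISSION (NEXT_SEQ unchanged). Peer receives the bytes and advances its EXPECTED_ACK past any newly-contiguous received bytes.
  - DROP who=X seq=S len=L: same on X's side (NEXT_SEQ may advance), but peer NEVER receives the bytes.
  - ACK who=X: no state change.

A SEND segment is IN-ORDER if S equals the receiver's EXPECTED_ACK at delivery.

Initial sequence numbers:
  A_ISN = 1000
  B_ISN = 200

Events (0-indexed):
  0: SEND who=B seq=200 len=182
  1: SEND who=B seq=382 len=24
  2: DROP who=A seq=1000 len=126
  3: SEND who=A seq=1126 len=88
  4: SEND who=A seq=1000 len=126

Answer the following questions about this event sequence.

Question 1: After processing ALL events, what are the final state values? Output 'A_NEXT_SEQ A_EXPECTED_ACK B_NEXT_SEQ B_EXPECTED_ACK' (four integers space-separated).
After event 0: A_seq=1000 A_ack=382 B_seq=382 B_ack=1000
After event 1: A_seq=1000 A_ack=406 B_seq=406 B_ack=1000
After event 2: A_seq=1126 A_ack=406 B_seq=406 B_ack=1000
After event 3: A_seq=1214 A_ack=406 B_seq=406 B_ack=1000
After event 4: A_seq=1214 A_ack=406 B_seq=406 B_ack=1214

Answer: 1214 406 406 1214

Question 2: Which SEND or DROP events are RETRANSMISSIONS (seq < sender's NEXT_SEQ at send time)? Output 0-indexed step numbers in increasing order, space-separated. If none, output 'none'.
Step 0: SEND seq=200 -> fresh
Step 1: SEND seq=382 -> fresh
Step 2: DROP seq=1000 -> fresh
Step 3: SEND seq=1126 -> fresh
Step 4: SEND seq=1000 -> retransmit

Answer: 4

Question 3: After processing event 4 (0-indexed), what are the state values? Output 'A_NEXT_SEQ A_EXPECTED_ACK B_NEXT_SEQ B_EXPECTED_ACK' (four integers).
After event 0: A_seq=1000 A_ack=382 B_seq=382 B_ack=1000
After event 1: A_seq=1000 A_ack=406 B_seq=406 B_ack=1000
After event 2: A_seq=1126 A_ack=406 B_seq=406 B_ack=1000
After event 3: A_seq=1214 A_ack=406 B_seq=406 B_ack=1000
After event 4: A_seq=1214 A_ack=406 B_seq=406 B_ack=1214

1214 406 406 1214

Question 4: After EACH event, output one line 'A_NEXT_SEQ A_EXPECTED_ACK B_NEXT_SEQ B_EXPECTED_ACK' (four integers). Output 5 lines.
1000 382 382 1000
1000 406 406 1000
1126 406 406 1000
1214 406 406 1000
1214 406 406 1214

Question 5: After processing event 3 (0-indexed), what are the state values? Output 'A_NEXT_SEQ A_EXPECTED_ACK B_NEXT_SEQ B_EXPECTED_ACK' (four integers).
After event 0: A_seq=1000 A_ack=382 B_seq=382 B_ack=1000
After event 1: A_seq=1000 A_ack=406 B_seq=406 B_ack=1000
After event 2: A_seq=1126 A_ack=406 B_seq=406 B_ack=1000
After event 3: A_seq=1214 A_ack=406 B_seq=406 B_ack=1000

1214 406 406 1000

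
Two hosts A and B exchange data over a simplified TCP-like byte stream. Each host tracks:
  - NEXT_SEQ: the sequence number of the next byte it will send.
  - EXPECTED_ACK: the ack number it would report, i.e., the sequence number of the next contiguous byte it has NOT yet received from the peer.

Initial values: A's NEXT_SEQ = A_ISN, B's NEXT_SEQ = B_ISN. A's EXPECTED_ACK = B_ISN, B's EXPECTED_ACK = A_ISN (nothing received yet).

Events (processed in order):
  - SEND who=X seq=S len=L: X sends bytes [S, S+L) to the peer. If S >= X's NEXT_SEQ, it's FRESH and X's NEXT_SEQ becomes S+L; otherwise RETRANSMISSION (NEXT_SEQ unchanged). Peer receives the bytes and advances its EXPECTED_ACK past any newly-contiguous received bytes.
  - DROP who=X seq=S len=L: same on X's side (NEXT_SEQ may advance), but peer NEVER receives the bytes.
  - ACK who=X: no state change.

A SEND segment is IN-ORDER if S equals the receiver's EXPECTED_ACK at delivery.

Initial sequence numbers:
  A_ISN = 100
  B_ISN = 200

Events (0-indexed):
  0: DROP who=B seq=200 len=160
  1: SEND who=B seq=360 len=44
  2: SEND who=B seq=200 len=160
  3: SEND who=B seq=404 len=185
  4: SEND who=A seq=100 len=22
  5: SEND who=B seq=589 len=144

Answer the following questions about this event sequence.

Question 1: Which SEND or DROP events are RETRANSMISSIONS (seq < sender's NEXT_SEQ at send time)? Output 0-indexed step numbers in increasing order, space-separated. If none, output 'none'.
Step 0: DROP seq=200 -> fresh
Step 1: SEND seq=360 -> fresh
Step 2: SEND seq=200 -> retransmit
Step 3: SEND seq=404 -> fresh
Step 4: SEND seq=100 -> fresh
Step 5: SEND seq=589 -> fresh

Answer: 2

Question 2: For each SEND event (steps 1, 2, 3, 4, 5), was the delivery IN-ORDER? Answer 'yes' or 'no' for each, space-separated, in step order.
Answer: no yes yes yes yes

Derivation:
Step 1: SEND seq=360 -> out-of-order
Step 2: SEND seq=200 -> in-order
Step 3: SEND seq=404 -> in-order
Step 4: SEND seq=100 -> in-order
Step 5: SEND seq=589 -> in-order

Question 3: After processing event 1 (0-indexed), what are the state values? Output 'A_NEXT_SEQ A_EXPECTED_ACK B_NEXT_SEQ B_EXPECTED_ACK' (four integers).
After event 0: A_seq=100 A_ack=200 B_seq=360 B_ack=100
After event 1: A_seq=100 A_ack=200 B_seq=404 B_ack=100

100 200 404 100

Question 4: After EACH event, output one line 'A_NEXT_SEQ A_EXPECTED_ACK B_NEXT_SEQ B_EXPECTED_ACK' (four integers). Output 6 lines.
100 200 360 100
100 200 404 100
100 404 404 100
100 589 589 100
122 589 589 122
122 733 733 122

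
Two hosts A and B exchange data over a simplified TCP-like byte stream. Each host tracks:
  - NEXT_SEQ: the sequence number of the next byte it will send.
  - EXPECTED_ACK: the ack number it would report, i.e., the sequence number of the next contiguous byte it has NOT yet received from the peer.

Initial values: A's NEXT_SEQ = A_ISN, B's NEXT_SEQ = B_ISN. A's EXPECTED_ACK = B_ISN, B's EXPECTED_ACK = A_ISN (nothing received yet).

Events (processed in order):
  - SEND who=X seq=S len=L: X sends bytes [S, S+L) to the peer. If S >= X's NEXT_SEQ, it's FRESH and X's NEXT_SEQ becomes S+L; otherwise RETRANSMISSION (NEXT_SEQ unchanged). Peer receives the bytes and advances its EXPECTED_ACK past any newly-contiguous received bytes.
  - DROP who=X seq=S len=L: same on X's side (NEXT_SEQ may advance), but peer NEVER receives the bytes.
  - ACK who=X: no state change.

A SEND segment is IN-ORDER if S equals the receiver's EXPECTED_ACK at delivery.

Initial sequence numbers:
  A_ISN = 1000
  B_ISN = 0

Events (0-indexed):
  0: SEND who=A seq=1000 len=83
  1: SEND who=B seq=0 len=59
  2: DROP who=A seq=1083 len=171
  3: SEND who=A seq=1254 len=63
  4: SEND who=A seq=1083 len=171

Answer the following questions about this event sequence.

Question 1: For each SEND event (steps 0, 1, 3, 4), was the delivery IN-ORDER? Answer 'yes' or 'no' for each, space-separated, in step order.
Answer: yes yes no yes

Derivation:
Step 0: SEND seq=1000 -> in-order
Step 1: SEND seq=0 -> in-order
Step 3: SEND seq=1254 -> out-of-order
Step 4: SEND seq=1083 -> in-order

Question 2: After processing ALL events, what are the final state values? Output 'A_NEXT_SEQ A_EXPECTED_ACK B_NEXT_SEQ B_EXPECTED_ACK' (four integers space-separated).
After event 0: A_seq=1083 A_ack=0 B_seq=0 B_ack=1083
After event 1: A_seq=1083 A_ack=59 B_seq=59 B_ack=1083
After event 2: A_seq=1254 A_ack=59 B_seq=59 B_ack=1083
After event 3: A_seq=1317 A_ack=59 B_seq=59 B_ack=1083
After event 4: A_seq=1317 A_ack=59 B_seq=59 B_ack=1317

Answer: 1317 59 59 1317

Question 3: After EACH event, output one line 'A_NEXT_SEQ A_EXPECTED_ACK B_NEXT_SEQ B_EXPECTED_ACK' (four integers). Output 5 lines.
1083 0 0 1083
1083 59 59 1083
1254 59 59 1083
1317 59 59 1083
1317 59 59 1317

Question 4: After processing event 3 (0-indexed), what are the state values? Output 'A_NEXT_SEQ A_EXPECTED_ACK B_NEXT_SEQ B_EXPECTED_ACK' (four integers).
After event 0: A_seq=1083 A_ack=0 B_seq=0 B_ack=1083
After event 1: A_seq=1083 A_ack=59 B_seq=59 B_ack=1083
After event 2: A_seq=1254 A_ack=59 B_seq=59 B_ack=1083
After event 3: A_seq=1317 A_ack=59 B_seq=59 B_ack=1083

1317 59 59 1083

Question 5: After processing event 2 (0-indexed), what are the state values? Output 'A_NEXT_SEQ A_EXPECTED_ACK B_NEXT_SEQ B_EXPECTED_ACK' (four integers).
After event 0: A_seq=1083 A_ack=0 B_seq=0 B_ack=1083
After event 1: A_seq=1083 A_ack=59 B_seq=59 B_ack=1083
After event 2: A_seq=1254 A_ack=59 B_seq=59 B_ack=1083

1254 59 59 1083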